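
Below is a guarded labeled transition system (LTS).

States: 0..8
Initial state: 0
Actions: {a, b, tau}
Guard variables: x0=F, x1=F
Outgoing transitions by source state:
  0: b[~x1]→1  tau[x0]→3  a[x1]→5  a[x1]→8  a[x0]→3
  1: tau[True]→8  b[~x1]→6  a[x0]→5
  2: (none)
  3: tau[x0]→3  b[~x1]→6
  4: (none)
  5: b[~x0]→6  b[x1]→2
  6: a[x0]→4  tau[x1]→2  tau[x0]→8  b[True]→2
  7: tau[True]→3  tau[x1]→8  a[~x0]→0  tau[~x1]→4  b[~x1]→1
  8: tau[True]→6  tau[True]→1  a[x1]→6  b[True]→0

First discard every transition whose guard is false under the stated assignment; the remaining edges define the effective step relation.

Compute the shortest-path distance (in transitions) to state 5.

Answer: UNREACHABLE

Working:
Layered search for 5:
  L0 = {0}
  L1 = {1}
  L2 = {6,8}
  L3 = {2}
5 never appears.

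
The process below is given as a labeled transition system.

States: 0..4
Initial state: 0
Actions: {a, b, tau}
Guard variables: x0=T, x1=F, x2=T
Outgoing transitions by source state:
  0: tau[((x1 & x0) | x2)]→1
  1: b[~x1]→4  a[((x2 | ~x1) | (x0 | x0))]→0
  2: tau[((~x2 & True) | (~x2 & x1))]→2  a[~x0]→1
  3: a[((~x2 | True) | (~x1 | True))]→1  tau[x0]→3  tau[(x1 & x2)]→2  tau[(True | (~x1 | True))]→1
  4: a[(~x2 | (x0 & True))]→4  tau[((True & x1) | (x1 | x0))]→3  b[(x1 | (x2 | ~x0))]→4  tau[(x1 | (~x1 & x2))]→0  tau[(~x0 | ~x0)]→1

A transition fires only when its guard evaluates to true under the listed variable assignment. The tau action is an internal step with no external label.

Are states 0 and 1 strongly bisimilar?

Bisimulation quotient by refinement:
  round 0: {{0,1,2,3,4}}
  round 1: {{0},{1},{2},{3},{4}}
stable after 2 split(s): 5 block(s)
class of 0: {0}; class of 1: {1}

Answer: NOT BISIMILAR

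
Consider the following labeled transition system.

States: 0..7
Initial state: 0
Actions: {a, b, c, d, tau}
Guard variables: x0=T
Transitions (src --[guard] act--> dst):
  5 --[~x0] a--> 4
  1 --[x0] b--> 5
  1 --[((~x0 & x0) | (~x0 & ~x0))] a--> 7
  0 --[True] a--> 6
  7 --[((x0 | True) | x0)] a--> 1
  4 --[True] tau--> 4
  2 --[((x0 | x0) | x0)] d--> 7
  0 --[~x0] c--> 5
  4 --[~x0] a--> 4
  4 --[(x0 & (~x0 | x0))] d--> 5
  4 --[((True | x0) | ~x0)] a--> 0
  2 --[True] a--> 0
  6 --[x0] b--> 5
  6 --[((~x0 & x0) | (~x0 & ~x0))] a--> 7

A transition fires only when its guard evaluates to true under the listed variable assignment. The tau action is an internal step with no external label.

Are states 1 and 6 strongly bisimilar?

Answer: BISIMILAR

Working:
Compute ~ classes (split until stable):
  P[0] = {{0,1,2,3,4,5,6,7}}
  P[1] = {{0,7},{1,6},{2},{3,5},{4}}
stable after 2 split(s): 5 block(s)
[1]={1,6}  [6]={1,6}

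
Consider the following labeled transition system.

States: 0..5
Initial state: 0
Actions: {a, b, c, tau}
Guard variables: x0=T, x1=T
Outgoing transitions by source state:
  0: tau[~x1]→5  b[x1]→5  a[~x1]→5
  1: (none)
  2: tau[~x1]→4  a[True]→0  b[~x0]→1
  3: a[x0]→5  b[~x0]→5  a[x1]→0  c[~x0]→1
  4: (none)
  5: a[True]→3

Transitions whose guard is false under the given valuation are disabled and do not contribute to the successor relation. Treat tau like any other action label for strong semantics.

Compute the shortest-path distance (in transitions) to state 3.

BFS to 3:
  Layer 0: {0}
  Layer 1: {5}
  Layer 2: {3}
3 enters at depth 2; path b·a

Answer: 2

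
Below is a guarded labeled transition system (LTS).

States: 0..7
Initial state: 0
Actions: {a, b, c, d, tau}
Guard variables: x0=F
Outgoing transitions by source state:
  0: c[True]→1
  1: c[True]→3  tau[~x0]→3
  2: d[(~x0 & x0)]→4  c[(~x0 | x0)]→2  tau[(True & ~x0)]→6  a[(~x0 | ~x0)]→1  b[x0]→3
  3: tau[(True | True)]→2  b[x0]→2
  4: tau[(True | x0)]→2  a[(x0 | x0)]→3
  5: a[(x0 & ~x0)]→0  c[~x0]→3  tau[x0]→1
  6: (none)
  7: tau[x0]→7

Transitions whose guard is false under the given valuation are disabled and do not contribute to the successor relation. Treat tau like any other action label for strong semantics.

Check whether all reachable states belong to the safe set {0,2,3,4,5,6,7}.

Inv-set: {0,2,3,4,5,6,7}
R = {0,1,2,3,6}
  0: ok
  1: outside
  2: ok
  3: ok
  6: ok
reach 1 via c — violates

Answer: INVARIANT VIOLATED at state 1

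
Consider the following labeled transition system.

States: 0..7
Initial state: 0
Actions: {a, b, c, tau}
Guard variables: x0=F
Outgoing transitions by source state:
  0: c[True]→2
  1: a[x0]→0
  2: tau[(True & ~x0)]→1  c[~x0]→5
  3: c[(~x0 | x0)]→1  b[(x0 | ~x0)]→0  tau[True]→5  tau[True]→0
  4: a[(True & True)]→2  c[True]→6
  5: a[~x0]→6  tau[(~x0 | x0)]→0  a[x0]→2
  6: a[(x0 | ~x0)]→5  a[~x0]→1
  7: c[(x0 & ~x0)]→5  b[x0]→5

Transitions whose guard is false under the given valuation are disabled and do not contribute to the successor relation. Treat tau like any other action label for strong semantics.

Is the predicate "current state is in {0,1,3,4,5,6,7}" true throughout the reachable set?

Safe = {0,1,3,4,5,6,7}
Reach set: {0,1,2,5,6}
  0: ✓
  1: ✓
  2: ✗ unsafe
  5: ✓
  6: ✓
reach 2 via c — violates

Answer: INVARIANT VIOLATED at state 2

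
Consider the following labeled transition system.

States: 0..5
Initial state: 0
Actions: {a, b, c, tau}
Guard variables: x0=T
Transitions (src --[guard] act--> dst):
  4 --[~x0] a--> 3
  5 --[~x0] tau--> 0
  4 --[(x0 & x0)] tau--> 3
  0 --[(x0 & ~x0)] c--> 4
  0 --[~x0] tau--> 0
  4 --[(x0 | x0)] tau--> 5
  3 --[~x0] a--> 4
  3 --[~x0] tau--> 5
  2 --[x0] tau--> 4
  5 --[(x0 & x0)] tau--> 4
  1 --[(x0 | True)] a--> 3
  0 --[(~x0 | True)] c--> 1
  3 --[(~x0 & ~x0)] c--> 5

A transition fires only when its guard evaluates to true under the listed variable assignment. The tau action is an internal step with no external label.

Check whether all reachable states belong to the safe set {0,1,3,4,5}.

Answer: INVARIANT HOLDS

Working:
Allowed set {0,1,3,4,5}
R = {0,1,3}
  0: ✓
  1: ✓
  3: ✓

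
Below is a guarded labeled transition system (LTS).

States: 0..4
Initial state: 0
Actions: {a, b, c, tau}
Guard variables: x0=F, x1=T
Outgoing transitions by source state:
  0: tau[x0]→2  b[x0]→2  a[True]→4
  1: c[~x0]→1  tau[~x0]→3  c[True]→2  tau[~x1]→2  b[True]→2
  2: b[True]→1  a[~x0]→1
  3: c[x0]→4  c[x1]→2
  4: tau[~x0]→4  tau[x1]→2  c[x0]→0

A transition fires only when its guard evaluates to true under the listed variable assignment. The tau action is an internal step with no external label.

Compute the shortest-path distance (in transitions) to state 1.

BFS to 1:
  Layer 0: {0}
  Layer 1: {4}
  Layer 2: {2}
  Layer 3: {1}
1 enters at depth 3; path a·tau·a

Answer: 3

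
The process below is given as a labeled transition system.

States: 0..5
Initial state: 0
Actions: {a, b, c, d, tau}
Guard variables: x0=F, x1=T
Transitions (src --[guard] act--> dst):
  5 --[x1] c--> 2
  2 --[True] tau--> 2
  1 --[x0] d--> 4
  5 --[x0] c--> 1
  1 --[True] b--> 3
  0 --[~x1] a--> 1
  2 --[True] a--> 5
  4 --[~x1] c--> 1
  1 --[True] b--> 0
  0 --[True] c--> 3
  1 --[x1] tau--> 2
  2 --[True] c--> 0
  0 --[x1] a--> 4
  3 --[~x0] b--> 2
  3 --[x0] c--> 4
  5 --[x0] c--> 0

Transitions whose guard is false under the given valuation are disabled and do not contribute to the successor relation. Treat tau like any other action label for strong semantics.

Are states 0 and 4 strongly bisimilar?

Answer: NOT BISIMILAR

Analysis:
Bisimulation quotient by refinement:
  P[0] = {{0,1,2,3,4,5}}
  P[1] = {{0},{1},{2},{3},{4},{5}}
stable after 2 split(s): 6 block(s)
[0]={0}  [4]={4}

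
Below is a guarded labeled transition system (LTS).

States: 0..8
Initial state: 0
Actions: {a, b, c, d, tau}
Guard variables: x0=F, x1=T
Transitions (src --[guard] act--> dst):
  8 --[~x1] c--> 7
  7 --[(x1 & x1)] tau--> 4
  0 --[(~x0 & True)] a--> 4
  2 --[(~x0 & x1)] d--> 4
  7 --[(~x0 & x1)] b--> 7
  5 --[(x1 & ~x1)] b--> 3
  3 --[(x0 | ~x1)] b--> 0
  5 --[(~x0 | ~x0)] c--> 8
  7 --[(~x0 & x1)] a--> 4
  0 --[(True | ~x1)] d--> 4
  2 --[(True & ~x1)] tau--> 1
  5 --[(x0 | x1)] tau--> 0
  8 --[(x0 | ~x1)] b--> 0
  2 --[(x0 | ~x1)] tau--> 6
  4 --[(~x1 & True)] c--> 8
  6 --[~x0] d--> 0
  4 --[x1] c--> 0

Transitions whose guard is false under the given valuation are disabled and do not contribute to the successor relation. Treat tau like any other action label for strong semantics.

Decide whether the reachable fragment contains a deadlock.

Reach set: {0,4}
  0: a→4  d→4  [deg 2]
  4: c→0  [deg 1]

Answer: DEADLOCK-FREE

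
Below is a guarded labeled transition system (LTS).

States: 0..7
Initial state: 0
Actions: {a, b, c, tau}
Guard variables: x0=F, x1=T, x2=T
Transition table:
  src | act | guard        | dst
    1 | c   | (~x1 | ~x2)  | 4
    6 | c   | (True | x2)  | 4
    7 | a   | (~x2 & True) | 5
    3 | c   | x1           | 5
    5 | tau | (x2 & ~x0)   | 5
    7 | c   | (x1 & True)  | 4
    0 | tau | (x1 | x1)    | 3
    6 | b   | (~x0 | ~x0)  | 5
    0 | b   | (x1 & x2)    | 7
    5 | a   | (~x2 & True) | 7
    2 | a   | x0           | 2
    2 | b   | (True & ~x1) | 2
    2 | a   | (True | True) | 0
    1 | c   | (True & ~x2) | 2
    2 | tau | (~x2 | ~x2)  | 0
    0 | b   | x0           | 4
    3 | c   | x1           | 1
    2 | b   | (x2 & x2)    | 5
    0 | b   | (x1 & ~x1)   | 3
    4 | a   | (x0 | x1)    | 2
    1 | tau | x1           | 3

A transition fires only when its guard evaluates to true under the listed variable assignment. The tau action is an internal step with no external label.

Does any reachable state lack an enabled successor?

Answer: DEADLOCK-FREE

Analysis:
Reach set: {0,1,2,3,4,5,7}
  0: b→7  tau→3  [deg 2]
  1: tau→3  [deg 1]
  2: a→0  b→5  [deg 2]
  3: c→1  c→5  [deg 2]
  4: a→2  [deg 1]
  5: tau→5  [deg 1]
  7: c→4  [deg 1]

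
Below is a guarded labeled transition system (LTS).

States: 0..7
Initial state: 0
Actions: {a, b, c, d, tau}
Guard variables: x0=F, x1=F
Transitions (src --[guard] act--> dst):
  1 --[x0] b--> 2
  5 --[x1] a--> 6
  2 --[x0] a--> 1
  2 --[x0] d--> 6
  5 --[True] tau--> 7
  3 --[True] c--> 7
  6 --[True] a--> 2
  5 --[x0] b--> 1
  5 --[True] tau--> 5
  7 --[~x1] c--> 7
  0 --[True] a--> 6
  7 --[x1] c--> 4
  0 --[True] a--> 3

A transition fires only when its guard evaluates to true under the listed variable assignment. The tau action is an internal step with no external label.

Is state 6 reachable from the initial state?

Answer: REACHABLE

Trace:
7 transition(s) survive guard evaluation.
L0 = {0}
L1 = {3,6}  total {0,3,6}
L2 = {2,7}  total {0,2,3,6,7}
Reachable = {0,2,3,6,7}
trace reaching 6: a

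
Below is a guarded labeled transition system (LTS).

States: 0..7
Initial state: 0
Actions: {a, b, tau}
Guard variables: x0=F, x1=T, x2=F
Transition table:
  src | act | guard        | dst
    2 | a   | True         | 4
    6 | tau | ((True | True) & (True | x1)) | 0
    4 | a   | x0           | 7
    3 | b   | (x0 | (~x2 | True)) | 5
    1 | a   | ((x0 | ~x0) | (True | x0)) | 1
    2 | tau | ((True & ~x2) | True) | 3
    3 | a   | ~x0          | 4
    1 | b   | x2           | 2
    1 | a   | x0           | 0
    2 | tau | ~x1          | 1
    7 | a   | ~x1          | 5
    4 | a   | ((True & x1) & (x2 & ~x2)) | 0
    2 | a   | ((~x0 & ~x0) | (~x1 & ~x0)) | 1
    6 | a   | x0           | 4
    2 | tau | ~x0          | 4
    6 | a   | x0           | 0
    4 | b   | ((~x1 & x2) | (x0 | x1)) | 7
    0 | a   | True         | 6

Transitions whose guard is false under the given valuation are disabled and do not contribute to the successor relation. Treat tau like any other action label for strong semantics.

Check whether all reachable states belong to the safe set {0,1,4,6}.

Answer: INVARIANT HOLDS

Working:
Safe = {0,1,4,6}
R = {0,6}
  0: ✓
  6: ✓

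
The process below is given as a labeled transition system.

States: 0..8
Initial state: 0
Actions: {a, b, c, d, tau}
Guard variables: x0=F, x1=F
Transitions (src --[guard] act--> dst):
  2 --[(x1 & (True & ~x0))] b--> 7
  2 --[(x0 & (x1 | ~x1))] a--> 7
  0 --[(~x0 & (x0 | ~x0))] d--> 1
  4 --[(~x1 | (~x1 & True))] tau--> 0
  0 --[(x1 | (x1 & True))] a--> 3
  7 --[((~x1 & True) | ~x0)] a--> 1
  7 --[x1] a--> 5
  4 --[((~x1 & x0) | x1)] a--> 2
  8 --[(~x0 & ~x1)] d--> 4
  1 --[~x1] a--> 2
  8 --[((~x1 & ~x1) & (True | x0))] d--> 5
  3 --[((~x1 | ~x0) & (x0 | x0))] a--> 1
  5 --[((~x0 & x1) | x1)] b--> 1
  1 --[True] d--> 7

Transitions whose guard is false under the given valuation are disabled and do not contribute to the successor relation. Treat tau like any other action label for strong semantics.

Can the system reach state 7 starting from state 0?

7 transition(s) survive guard evaluation.
Layer 0: {0}
Layer 1: {1}  total {0,1}
Layer 2: {2,7}  total {0,1,2,7}
R = {0,1,2,7}
Path to 7: d·d

Answer: REACHABLE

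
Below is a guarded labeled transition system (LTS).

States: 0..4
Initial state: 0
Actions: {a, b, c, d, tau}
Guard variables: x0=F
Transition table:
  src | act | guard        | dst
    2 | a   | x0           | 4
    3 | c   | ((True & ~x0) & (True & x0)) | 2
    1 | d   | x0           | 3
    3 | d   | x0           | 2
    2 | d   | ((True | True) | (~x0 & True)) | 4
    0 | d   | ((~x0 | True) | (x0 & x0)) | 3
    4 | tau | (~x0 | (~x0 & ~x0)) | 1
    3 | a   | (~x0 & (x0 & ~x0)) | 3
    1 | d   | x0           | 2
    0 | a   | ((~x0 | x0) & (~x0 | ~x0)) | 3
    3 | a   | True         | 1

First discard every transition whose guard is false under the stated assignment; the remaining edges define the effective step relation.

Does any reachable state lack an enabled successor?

Reach set: {0,1,3}
  0: a→3  d→3  [2 out]
  1: ∅  [no exit]
  3: a→1  [1 out]
trace reaching 1: d·a

Answer: DEADLOCK at state 1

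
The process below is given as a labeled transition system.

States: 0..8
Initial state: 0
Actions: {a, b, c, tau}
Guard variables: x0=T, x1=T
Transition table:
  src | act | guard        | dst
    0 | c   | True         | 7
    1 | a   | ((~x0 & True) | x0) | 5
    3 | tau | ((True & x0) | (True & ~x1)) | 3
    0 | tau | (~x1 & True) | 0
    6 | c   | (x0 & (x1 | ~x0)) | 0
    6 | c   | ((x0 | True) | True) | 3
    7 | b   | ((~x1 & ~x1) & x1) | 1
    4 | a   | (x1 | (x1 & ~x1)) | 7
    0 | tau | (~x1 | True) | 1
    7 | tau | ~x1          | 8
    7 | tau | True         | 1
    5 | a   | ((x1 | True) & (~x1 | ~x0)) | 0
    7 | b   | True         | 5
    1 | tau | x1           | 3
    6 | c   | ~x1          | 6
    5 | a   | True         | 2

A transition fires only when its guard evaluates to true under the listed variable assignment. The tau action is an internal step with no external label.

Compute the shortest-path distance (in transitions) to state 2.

Answer: 3

Analysis:
Breadth-first toward 2:
  Layer 0: {0}
  Layer 1: {1,7}
  Layer 2: {3,5}
  Layer 3: {2}
depth(2)=3, e.g. c·b·a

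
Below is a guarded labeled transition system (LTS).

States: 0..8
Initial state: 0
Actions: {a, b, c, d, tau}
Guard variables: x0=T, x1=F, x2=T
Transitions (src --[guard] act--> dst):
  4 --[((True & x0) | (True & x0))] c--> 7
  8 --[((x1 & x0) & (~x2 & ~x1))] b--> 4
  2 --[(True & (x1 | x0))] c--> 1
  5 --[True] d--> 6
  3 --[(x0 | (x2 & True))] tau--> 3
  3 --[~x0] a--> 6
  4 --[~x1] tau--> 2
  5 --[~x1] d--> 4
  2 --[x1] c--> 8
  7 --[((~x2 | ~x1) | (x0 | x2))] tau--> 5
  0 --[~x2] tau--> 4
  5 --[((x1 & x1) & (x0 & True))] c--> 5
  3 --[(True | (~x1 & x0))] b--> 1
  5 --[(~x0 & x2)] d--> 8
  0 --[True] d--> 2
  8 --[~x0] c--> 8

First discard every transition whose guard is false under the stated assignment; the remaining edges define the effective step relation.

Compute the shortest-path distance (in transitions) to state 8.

Layered search for 8:
  Layer 0: {0}
  Layer 1: {2}
  Layer 2: {1}
8 never appears.

Answer: UNREACHABLE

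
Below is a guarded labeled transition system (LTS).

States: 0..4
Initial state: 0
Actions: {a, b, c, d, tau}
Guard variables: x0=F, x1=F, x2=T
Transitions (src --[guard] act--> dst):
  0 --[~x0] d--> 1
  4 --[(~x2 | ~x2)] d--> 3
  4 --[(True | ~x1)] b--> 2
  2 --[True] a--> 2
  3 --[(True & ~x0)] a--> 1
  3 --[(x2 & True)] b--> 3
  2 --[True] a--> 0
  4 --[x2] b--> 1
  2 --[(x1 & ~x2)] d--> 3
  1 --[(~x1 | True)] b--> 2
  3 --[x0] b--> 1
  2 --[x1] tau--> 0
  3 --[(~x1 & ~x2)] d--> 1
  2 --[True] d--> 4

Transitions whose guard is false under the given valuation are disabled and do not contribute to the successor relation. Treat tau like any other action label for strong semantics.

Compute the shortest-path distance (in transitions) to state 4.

Layered search for 4:
  depth 0: {0}
  depth 1: {1}
  depth 2: {2}
  depth 3: {4}
depth(4)=3, e.g. d·b·d

Answer: 3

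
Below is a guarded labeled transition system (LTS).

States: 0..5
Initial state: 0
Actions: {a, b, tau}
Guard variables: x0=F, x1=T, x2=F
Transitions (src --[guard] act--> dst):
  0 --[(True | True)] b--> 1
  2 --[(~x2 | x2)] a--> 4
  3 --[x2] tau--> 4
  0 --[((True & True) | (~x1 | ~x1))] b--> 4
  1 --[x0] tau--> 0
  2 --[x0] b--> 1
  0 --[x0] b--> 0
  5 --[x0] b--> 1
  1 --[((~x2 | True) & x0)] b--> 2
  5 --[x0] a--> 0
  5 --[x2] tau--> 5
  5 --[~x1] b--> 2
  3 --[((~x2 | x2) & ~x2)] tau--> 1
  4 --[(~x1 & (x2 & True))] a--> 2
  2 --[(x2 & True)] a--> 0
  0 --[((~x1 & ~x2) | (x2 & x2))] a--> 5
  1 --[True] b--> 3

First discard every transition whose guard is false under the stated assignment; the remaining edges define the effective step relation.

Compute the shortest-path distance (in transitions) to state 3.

Answer: 2

Analysis:
BFS to 3:
  depth 0: {0}
  depth 1: {1,4}
  depth 2: {3}
first hit 3 at d=2 via b·b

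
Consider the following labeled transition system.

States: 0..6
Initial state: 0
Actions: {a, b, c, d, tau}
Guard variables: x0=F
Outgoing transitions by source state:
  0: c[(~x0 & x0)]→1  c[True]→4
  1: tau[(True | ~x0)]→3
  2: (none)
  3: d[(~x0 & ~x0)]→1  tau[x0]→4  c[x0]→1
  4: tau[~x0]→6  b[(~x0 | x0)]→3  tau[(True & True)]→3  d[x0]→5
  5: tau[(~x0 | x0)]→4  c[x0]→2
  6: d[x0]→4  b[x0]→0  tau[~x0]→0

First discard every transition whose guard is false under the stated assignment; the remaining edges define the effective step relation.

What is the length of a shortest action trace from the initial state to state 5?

Breadth-first toward 5:
  depth 0: {0}
  depth 1: {4}
  depth 2: {3,6}
  depth 3: {1}
5 never appears.

Answer: UNREACHABLE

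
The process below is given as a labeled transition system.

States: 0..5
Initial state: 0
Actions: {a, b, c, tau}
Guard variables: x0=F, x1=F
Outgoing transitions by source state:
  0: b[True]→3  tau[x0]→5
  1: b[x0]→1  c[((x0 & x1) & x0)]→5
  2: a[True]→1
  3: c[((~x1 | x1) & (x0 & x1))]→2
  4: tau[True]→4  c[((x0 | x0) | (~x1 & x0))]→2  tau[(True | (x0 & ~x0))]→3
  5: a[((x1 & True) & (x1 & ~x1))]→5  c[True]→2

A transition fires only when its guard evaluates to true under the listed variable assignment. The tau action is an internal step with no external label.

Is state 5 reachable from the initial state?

5 transition(s) survive guard evaluation.
L0 = {0}
L1 = {3}  now seen {0,3}
Reach set: {0,3}

Answer: UNREACHABLE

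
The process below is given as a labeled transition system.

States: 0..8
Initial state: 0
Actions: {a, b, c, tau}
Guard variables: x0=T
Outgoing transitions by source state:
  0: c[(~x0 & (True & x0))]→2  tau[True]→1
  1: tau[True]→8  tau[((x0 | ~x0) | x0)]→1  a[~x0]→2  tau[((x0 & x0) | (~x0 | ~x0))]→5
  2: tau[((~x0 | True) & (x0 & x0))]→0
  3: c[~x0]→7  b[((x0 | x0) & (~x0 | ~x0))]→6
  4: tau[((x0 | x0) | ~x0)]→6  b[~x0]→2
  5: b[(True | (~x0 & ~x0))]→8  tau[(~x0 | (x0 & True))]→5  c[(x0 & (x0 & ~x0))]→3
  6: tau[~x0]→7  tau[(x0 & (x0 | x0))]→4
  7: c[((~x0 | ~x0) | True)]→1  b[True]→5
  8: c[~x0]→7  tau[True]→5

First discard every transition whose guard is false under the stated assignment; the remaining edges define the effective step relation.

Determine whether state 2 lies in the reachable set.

Answer: UNREACHABLE

Analysis:
After dropping false guards: 12 live edges.
Layer 0: {0}
Layer 1: {1}  now seen {0,1}
Layer 2: {5,8}  now seen {0,1,5,8}
R = {0,1,5,8}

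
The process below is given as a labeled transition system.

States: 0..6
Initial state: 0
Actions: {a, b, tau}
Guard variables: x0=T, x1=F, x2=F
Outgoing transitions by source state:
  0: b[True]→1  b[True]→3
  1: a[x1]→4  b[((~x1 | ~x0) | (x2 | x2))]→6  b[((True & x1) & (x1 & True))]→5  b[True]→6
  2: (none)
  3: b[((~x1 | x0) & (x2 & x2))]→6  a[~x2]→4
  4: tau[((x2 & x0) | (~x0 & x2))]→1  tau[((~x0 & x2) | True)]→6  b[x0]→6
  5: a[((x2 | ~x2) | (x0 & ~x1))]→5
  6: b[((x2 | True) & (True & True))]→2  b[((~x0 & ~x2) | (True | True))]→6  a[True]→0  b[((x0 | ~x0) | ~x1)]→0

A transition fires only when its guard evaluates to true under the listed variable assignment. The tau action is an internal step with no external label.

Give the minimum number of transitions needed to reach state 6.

Breadth-first toward 6:
  Layer 0: {0}
  Layer 1: {1,3}
  Layer 2: {4,6}
depth(6)=2, e.g. b·b

Answer: 2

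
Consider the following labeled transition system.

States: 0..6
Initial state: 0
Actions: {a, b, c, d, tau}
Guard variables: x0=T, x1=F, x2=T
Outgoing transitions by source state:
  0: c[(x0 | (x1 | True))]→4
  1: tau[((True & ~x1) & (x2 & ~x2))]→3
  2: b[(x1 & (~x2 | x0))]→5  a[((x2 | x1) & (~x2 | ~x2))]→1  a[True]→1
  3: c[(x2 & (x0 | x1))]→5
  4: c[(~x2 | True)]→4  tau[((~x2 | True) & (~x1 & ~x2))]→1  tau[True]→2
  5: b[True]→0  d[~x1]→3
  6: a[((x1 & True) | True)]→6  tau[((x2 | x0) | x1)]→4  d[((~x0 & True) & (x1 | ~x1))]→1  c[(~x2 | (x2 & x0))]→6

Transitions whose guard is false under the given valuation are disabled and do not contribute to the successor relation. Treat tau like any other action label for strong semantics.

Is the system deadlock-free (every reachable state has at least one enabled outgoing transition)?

R = {0,1,2,4}
  0: c→4  [1 exit(s)]
  1: ∅  [STUCK]
  2: a→1  [1 exit(s)]
  4: c→4  tau→2  [2 exit(s)]
Path to 1: c·tau·a

Answer: DEADLOCK at state 1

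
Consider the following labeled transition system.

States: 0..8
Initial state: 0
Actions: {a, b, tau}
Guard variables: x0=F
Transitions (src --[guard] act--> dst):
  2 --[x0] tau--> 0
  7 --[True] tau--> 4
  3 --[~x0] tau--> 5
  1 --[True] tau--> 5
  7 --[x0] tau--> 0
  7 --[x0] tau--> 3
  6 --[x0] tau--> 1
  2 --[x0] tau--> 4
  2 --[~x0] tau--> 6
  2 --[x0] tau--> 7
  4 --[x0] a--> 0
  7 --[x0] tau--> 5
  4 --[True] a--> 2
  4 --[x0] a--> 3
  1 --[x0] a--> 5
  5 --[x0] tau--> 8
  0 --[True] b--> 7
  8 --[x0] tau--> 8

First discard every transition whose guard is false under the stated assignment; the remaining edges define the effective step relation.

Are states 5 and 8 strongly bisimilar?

Compute ~ classes (split until stable):
  round 0: {{0,1,2,3,4,5,6,7,8}}
  round 1: {{0},{1,2,3,7},{4},{5,6,8}}
  round 2: {{0},{1,2,3},{4},{5,6,8},{7}}
5 equivalence class(es) (converged in 3)
[5]={5,6,8}  [8]={5,6,8}

Answer: BISIMILAR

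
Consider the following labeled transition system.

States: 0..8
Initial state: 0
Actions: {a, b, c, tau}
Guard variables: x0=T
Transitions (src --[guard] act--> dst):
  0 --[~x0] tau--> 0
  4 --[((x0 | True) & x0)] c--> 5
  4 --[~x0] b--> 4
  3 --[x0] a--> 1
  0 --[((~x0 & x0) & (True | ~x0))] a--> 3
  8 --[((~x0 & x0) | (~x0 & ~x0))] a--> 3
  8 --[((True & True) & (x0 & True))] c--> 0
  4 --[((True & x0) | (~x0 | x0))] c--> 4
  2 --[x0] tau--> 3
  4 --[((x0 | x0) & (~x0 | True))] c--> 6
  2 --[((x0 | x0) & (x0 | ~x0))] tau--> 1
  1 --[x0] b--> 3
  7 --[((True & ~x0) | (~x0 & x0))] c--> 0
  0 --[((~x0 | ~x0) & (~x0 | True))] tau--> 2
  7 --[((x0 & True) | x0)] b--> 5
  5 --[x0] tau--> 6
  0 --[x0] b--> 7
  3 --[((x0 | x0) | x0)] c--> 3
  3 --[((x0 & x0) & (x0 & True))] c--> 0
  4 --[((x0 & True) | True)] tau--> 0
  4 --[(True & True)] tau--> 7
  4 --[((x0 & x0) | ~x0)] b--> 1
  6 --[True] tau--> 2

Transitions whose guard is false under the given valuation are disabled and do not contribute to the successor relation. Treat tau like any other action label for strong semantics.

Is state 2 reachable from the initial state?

Answer: REACHABLE

Trace:
Guard filter leaves 17 enabled edge(s).
depth 0: {0}
depth 1: {7}  total {0,7}
depth 2: {5}  total {0,5,7}
depth 3: {6}  total {0,5,6,7}
depth 4: {2}  total {0,2,5,6,7}
depth 5: {1,3}  total {0,1,2,3,5,6,7}
R = {0,1,2,3,5,6,7}
witness 2: b·b·tau·tau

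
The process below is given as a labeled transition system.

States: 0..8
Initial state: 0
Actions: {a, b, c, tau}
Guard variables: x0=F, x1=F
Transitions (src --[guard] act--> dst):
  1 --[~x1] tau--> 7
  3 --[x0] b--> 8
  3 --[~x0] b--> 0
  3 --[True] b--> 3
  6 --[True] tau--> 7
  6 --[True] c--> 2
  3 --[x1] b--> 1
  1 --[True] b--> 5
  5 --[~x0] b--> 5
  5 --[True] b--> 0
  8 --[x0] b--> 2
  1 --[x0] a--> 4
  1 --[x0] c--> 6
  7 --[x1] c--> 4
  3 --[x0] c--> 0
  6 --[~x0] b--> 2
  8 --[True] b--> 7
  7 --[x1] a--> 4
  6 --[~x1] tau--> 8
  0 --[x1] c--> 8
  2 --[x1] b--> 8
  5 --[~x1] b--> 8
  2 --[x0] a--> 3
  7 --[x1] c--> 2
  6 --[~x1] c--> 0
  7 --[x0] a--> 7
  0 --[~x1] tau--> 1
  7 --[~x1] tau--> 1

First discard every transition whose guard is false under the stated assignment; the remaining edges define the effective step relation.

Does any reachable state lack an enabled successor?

R = {0,1,5,7,8}
  0: tau→1  [1 out]
  1: b→5  tau→7  [2 out]
  5: b→0  b→5  b→8  [3 out]
  7: tau→1  [1 out]
  8: b→7  [1 out]

Answer: DEADLOCK-FREE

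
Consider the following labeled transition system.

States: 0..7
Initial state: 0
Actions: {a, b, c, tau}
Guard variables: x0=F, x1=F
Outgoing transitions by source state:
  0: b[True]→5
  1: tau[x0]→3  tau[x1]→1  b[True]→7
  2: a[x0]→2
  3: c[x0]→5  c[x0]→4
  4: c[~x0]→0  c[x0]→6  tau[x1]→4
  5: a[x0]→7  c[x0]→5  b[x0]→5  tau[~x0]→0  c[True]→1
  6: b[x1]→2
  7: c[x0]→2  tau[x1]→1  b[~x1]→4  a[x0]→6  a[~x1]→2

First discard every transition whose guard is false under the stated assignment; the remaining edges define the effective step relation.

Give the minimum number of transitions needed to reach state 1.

Answer: 2

Analysis:
Layered search for 1:
  L0 = {0}
  L1 = {5}
  L2 = {1}
1 enters at depth 2; path b·c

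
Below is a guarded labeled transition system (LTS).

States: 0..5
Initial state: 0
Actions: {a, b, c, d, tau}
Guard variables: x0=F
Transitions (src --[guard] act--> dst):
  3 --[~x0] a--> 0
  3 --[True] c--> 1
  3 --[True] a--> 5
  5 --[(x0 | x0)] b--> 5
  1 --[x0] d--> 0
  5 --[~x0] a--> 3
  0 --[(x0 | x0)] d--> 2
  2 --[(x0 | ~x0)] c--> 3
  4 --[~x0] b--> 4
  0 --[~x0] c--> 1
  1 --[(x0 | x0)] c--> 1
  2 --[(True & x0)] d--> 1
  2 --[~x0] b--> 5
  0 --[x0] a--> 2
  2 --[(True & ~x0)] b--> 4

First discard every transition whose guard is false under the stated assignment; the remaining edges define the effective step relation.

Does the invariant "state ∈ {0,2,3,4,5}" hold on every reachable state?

Inv-set: {0,2,3,4,5}
Reachable = {0,1}
  0: ok
  1: outside
reach 1 via c — violates

Answer: INVARIANT VIOLATED at state 1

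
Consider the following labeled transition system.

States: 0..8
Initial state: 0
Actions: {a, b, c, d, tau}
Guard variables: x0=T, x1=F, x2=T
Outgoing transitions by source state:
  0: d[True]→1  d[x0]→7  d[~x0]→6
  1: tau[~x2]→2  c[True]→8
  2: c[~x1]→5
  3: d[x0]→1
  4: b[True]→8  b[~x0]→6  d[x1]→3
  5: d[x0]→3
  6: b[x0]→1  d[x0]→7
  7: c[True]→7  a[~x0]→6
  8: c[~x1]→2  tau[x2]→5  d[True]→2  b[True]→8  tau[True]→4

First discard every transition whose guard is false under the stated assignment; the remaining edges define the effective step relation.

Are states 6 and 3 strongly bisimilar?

Answer: NOT BISIMILAR

Trace:
Bisimulation quotient by refinement:
  π0 = {{0,1,2,3,4,5,6,7,8}}
  π1 = {{0,3,5},{1,2,7},{4},{6},{8}}
  π2 = {{0,3},{1},{2},{4},{5},{6},{7},{8}}
  π3 = {{0},{1},{2},{3},{4},{5},{6},{7},{8}}
stable after 4 split(s): 9 block(s)
class of 6: {6}; class of 3: {3}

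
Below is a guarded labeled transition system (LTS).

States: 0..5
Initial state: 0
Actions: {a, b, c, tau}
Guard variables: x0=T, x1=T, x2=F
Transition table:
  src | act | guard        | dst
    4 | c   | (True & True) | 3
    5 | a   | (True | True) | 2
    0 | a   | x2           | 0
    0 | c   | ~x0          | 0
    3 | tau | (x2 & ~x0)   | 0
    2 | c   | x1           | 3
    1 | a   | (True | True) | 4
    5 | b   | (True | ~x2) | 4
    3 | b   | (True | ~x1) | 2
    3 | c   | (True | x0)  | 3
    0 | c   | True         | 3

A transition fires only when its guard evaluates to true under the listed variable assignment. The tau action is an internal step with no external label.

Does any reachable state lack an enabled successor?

Answer: DEADLOCK-FREE

Analysis:
Reachable = {0,2,3}
  0: c→3  [1 exit(s)]
  2: c→3  [1 exit(s)]
  3: b→2  c→3  [2 exit(s)]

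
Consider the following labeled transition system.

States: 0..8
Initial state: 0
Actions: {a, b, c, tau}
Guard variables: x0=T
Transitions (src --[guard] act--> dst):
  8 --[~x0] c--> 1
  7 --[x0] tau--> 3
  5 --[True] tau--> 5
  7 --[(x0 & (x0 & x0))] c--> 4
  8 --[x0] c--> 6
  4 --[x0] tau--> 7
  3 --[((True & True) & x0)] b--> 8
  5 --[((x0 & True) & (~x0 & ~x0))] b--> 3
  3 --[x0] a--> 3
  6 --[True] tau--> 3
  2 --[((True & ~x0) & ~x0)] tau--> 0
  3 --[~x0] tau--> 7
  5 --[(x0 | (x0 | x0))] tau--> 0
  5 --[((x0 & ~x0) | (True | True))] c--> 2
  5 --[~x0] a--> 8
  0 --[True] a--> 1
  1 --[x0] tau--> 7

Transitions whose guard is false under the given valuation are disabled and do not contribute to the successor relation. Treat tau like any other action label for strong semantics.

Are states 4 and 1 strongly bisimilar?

Answer: BISIMILAR

Working:
Bisimulation quotient by refinement:
  round 0: {{0,1,2,3,4,5,6,7,8}}
  round 1: {{0},{1,4,6},{2},{3},{5,7},{8}}
  round 2: {{0},{1,4},{2},{3},{5},{6},{7},{8}}
stable after 3 split(s): 8 block(s)
4∈{1,4}, 1∈{1,4}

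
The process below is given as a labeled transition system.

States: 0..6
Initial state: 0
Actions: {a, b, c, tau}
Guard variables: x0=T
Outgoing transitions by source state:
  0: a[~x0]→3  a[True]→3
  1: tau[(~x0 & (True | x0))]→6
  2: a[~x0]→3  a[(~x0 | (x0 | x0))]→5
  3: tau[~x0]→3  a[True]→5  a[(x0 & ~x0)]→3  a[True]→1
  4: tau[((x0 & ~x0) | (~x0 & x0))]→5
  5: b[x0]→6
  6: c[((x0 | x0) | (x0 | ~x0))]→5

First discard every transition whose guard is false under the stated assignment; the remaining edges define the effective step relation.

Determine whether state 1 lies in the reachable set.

Answer: REACHABLE

Trace:
Guard filter leaves 6 enabled edge(s).
depth 0: {0}
depth 1: {3}  now seen {0,3}
depth 2: {1,5}  now seen {0,1,3,5}
depth 3: {6}  now seen {0,1,3,5,6}
Reach set: {0,1,3,5,6}
witness 1: a·a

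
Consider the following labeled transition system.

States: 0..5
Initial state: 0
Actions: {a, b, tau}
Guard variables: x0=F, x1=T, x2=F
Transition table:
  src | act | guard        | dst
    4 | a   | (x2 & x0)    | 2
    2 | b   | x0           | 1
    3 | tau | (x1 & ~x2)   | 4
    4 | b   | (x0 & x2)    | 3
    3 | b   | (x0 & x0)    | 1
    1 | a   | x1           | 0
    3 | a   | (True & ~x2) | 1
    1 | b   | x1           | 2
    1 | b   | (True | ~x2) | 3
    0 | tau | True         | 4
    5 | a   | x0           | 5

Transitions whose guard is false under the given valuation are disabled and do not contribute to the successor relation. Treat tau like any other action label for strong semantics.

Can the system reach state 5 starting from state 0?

6 transition(s) survive guard evaluation.
L0 = {0}
L1 = {4}  now seen {0,4}
Reachable = {0,4}

Answer: UNREACHABLE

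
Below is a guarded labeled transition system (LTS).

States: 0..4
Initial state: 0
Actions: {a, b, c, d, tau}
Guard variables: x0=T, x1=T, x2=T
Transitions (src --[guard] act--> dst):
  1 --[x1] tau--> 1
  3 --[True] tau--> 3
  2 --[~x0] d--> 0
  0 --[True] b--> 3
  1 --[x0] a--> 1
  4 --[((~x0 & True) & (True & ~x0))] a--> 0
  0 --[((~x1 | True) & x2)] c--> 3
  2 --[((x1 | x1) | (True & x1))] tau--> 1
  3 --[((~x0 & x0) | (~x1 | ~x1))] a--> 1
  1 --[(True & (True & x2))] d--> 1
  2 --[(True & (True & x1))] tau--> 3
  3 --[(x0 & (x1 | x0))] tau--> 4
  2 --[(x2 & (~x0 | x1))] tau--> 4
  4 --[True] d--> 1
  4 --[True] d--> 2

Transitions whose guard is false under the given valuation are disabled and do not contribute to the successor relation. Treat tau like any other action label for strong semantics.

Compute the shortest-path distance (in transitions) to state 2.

Breadth-first toward 2:
  depth 0: {0}
  depth 1: {3}
  depth 2: {4}
  depth 3: {1,2}
2 enters at depth 3; path b·tau·d

Answer: 3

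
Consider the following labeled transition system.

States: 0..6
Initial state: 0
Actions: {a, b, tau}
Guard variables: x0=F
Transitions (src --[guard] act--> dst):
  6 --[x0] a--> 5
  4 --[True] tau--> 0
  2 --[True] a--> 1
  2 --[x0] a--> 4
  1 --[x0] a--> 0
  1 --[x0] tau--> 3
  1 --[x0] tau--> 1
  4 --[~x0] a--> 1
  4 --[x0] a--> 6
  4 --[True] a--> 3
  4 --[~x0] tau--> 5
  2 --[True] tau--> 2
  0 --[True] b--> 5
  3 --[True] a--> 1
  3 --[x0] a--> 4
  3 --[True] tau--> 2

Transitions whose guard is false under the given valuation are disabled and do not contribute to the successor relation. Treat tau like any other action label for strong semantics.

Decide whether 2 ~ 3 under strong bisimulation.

Answer: BISIMILAR

Trace:
Bisimulation quotient by refinement:
  π0 = {{0,1,2,3,4,5,6}}
  π1 = {{0},{1,5,6},{2,3,4}}
  π2 = {{0},{1,5,6},{2,3},{4}}
Fixed point at round 3; 4 class(es).
2∈{2,3}, 3∈{2,3}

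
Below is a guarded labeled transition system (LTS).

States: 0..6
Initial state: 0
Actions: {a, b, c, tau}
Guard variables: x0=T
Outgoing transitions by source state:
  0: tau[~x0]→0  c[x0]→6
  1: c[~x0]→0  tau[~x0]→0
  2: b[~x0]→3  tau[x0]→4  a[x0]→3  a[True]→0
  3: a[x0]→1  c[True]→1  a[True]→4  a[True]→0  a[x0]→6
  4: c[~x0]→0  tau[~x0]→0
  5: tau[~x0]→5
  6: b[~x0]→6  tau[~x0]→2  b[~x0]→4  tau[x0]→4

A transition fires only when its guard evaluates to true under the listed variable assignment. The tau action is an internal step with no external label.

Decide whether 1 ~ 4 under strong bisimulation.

Answer: BISIMILAR

Trace:
Refine partition for ~:
  round 0: {{0,1,2,3,4,5,6}}
  round 1: {{0},{1,4,5},{2},{3},{6}}
5 equivalence class(es) (converged in 2)
class of 1: {1,4,5}; class of 4: {1,4,5}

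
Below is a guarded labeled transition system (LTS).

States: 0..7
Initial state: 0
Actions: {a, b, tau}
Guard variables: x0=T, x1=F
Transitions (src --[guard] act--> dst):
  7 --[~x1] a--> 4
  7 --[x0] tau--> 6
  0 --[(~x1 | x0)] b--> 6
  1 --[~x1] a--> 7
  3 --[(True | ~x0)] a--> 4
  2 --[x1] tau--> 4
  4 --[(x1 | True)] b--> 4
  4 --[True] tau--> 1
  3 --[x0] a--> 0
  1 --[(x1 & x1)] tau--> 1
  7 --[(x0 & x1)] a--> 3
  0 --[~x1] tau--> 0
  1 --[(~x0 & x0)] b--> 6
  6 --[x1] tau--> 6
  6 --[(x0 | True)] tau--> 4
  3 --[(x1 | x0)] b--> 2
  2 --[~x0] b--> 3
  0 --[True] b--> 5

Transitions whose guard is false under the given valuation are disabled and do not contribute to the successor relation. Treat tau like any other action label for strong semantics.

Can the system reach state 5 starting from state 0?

Answer: REACHABLE

Analysis:
After dropping false guards: 12 live edges.
Layer 0: {0}
Layer 1: {5,6}  now seen {0,5,6}
Layer 2: {4}  now seen {0,4,5,6}
Layer 3: {1}  now seen {0,1,4,5,6}
Layer 4: {7}  now seen {0,1,4,5,6,7}
Reachable = {0,1,4,5,6,7}
trace reaching 5: b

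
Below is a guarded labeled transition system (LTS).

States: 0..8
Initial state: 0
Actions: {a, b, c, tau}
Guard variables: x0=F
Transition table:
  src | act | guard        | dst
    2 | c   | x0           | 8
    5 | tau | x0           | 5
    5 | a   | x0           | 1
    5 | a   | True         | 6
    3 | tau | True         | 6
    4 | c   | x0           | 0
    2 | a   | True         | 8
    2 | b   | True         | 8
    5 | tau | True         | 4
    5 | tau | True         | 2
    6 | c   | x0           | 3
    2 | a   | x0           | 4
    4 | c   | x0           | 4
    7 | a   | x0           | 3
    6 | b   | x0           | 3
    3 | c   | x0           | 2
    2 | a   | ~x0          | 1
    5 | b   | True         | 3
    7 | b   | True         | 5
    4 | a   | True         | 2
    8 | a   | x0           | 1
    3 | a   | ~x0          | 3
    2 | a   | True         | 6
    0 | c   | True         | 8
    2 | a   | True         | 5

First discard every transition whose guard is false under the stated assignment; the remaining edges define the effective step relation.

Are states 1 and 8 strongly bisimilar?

Answer: BISIMILAR

Analysis:
Bisimulation quotient by refinement:
  round 0: {{0,1,2,3,4,5,6,7,8}}
  round 1: {{0},{1,6,8},{2},{3},{4},{5},{7}}
stable after 2 split(s): 7 block(s)
class of 1: {1,6,8}; class of 8: {1,6,8}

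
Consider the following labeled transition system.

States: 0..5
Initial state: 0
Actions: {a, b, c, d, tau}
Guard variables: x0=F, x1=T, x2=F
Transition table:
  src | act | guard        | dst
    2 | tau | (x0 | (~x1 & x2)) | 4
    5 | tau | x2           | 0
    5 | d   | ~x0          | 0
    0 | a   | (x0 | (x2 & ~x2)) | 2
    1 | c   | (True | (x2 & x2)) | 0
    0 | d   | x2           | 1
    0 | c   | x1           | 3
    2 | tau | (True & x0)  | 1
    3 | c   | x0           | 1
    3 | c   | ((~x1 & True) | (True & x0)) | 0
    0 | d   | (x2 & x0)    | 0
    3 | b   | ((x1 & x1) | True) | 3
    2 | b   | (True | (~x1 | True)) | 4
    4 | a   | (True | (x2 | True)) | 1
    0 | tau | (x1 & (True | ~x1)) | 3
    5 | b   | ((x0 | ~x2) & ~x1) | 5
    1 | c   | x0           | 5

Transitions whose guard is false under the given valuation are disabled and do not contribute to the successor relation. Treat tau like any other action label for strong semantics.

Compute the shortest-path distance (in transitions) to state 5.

Breadth-first toward 5:
  depth 0: {0}
  depth 1: {3}
5 never appears.

Answer: UNREACHABLE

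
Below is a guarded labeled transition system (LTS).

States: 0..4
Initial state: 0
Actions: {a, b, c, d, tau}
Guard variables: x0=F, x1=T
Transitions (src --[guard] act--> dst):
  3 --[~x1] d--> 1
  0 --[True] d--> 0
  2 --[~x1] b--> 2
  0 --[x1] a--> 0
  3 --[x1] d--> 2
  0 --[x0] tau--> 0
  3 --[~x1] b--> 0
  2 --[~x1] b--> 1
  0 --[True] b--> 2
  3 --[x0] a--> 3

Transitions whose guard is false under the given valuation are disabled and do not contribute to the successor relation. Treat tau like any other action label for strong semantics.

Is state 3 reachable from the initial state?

After dropping false guards: 4 live edges.
Layer 0: {0}
Layer 1: {2}  total {0,2}
Reach set: {0,2}

Answer: UNREACHABLE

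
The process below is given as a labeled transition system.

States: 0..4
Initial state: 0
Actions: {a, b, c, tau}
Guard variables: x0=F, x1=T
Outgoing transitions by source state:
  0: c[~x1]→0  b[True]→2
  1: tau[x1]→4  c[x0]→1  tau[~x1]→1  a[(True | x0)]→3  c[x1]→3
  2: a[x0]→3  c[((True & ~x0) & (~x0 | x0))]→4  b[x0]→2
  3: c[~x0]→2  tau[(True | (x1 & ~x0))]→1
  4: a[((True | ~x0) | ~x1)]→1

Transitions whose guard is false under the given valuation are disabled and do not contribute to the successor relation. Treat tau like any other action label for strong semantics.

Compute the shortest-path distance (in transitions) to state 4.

Answer: 2

Working:
Breadth-first toward 4:
  L0 = {0}
  L1 = {2}
  L2 = {4}
4 enters at depth 2; path b·c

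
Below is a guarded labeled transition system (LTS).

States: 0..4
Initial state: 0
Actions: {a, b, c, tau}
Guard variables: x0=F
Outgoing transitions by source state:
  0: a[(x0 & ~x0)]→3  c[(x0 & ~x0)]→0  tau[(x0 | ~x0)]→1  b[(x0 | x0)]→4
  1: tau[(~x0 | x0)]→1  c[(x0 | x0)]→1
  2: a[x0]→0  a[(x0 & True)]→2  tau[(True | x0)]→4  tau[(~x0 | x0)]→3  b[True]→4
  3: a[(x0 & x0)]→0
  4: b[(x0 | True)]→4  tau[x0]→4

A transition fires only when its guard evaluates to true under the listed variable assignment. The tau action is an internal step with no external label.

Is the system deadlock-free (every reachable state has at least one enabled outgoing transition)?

Answer: DEADLOCK-FREE

Analysis:
Reach set: {0,1}
  0: tau→1  [1 exit(s)]
  1: tau→1  [1 exit(s)]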